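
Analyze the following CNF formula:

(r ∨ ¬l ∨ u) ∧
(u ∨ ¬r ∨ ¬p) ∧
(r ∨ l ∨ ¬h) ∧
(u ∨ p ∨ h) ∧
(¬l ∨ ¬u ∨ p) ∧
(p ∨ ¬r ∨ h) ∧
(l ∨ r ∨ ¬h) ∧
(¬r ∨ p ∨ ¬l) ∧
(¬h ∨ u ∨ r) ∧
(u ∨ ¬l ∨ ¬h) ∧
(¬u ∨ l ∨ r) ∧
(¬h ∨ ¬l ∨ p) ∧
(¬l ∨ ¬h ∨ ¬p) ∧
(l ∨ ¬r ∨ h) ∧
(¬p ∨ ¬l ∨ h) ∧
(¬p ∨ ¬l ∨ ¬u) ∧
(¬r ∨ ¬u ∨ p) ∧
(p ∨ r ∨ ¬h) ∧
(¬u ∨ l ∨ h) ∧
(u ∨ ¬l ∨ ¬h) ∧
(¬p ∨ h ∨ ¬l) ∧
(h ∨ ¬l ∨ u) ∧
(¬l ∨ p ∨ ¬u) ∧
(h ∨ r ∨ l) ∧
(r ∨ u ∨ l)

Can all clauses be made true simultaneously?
Yes

Yes, the formula is satisfiable.

One satisfying assignment is: p=True, l=False, h=True, u=True, r=True

Verification: With this assignment, all 25 clauses evaluate to true.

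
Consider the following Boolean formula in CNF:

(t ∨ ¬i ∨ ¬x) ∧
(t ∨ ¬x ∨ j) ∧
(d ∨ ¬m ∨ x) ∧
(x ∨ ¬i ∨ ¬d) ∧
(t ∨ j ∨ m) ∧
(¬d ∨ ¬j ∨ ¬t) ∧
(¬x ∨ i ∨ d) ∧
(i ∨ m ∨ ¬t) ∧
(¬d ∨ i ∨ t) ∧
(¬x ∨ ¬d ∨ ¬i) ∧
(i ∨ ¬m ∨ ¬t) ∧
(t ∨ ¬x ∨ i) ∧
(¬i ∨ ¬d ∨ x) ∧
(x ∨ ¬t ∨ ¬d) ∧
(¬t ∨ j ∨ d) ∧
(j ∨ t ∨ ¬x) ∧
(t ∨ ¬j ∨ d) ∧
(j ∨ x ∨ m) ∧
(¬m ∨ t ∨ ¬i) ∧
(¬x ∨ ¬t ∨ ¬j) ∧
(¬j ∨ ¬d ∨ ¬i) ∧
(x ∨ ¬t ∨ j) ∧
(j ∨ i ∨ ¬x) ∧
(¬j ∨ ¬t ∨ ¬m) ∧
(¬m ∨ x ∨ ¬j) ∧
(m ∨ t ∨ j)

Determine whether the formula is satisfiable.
Yes

Yes, the formula is satisfiable.

One satisfying assignment is: j=True, x=False, t=True, i=True, m=False, d=False

Verification: With this assignment, all 26 clauses evaluate to true.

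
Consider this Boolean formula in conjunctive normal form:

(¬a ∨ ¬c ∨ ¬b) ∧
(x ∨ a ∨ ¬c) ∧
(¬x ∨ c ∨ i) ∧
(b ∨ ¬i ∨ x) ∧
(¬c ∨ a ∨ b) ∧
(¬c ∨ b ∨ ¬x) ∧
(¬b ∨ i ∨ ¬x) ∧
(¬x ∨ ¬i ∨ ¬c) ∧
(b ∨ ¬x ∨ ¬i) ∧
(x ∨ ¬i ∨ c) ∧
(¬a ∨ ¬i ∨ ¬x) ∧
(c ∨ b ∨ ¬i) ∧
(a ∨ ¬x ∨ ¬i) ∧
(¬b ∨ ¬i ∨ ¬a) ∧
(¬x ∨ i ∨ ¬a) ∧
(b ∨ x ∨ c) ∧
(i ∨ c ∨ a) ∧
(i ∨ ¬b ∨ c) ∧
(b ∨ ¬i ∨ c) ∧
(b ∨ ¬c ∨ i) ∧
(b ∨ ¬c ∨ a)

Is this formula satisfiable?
No

No, the formula is not satisfiable.

No assignment of truth values to the variables can make all 21 clauses true simultaneously.

The formula is UNSAT (unsatisfiable).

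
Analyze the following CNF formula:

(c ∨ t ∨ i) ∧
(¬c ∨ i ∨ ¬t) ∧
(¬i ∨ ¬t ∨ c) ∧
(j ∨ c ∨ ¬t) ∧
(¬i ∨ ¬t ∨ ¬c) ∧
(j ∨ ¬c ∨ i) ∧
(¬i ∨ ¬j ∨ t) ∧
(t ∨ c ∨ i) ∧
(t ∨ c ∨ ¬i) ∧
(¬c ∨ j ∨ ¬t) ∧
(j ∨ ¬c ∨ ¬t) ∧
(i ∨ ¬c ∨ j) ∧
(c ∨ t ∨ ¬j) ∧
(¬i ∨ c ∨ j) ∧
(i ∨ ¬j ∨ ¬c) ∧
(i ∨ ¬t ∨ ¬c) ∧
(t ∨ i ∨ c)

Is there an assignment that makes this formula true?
Yes

Yes, the formula is satisfiable.

One satisfying assignment is: c=True, i=True, t=False, j=False

Verification: With this assignment, all 17 clauses evaluate to true.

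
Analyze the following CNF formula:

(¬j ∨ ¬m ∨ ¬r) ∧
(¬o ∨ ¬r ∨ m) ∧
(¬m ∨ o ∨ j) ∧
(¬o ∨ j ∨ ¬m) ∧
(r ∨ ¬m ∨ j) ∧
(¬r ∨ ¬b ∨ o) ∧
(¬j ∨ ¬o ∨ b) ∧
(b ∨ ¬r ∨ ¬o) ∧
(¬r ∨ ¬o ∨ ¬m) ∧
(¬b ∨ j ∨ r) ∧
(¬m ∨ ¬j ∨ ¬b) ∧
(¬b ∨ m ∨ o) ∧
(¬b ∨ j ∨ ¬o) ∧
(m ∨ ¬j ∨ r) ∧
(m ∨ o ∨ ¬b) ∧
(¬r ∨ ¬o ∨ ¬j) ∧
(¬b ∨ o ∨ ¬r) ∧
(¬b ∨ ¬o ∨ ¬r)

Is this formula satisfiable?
Yes

Yes, the formula is satisfiable.

One satisfying assignment is: j=False, b=False, r=False, o=False, m=False

Verification: With this assignment, all 18 clauses evaluate to true.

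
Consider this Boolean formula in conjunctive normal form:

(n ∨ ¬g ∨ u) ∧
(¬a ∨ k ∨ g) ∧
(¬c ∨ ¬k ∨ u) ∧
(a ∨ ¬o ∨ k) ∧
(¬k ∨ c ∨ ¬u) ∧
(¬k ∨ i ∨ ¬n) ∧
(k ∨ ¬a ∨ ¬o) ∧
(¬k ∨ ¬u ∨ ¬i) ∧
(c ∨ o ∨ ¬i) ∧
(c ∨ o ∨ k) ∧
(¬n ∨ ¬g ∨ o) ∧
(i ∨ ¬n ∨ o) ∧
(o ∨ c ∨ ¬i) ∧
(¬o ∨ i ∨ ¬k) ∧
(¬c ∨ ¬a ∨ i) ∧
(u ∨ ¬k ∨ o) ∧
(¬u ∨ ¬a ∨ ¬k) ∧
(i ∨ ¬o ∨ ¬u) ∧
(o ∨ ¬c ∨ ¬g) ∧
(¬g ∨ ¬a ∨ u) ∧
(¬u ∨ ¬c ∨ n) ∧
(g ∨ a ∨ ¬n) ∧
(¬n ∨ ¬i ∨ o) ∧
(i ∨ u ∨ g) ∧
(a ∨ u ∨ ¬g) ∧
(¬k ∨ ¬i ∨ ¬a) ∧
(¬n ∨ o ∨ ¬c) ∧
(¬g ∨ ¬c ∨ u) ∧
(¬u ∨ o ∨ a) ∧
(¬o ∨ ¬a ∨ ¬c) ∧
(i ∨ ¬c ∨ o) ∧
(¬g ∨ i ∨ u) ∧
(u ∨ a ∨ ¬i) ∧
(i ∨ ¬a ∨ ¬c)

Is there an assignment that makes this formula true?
No

No, the formula is not satisfiable.

No assignment of truth values to the variables can make all 34 clauses true simultaneously.

The formula is UNSAT (unsatisfiable).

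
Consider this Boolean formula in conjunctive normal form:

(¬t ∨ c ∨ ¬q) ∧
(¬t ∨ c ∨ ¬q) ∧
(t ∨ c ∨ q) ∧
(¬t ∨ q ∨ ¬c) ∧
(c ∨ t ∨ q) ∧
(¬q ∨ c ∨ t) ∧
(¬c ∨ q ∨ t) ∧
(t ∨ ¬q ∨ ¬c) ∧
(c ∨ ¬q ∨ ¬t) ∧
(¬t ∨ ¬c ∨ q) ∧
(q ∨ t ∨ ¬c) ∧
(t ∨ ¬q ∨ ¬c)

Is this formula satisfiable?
Yes

Yes, the formula is satisfiable.

One satisfying assignment is: t=True, c=True, q=True

Verification: With this assignment, all 12 clauses evaluate to true.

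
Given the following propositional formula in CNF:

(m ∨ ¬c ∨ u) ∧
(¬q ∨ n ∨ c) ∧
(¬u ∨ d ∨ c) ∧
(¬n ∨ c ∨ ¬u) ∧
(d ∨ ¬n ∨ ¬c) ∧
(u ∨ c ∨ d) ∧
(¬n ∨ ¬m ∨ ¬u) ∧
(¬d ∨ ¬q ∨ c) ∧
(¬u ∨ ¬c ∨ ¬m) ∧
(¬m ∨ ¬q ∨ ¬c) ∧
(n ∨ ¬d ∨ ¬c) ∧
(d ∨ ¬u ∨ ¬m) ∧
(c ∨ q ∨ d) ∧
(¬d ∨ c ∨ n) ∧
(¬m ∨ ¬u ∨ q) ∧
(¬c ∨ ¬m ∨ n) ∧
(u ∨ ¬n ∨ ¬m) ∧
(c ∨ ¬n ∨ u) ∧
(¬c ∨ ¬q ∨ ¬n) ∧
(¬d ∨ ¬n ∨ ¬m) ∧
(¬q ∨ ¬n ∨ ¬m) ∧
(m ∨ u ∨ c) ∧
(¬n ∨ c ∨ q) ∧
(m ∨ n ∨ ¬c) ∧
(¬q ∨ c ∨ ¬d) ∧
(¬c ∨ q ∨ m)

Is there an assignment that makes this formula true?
No

No, the formula is not satisfiable.

No assignment of truth values to the variables can make all 26 clauses true simultaneously.

The formula is UNSAT (unsatisfiable).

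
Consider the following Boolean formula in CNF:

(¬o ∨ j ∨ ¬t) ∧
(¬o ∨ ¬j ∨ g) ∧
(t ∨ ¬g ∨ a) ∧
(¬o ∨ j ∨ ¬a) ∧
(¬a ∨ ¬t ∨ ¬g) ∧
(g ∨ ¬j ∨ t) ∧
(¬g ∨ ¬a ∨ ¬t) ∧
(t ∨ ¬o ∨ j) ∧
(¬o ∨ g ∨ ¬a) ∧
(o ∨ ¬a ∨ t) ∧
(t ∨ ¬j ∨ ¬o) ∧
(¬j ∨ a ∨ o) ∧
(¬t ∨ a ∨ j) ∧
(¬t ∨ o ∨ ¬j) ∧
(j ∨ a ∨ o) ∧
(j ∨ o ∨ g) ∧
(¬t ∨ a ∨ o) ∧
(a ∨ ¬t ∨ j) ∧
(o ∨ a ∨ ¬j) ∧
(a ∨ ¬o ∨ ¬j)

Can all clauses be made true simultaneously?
No

No, the formula is not satisfiable.

No assignment of truth values to the variables can make all 20 clauses true simultaneously.

The formula is UNSAT (unsatisfiable).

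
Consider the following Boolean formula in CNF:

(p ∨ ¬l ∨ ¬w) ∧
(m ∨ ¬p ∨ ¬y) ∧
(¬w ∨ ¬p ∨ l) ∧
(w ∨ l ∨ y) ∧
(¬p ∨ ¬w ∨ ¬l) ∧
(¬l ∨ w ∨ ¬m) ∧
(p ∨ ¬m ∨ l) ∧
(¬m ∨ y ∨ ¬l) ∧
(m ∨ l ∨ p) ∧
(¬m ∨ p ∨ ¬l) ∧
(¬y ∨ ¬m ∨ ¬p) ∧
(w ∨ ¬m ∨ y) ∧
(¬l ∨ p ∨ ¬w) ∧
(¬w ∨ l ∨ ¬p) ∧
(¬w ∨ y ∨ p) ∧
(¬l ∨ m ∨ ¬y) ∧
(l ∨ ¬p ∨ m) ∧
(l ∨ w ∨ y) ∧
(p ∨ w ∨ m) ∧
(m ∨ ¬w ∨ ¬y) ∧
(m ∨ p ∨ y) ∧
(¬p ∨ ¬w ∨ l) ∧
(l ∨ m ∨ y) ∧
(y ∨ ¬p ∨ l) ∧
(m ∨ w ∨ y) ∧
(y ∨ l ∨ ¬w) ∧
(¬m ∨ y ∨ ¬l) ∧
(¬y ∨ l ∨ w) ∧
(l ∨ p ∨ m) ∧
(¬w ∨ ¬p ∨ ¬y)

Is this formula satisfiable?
No

No, the formula is not satisfiable.

No assignment of truth values to the variables can make all 30 clauses true simultaneously.

The formula is UNSAT (unsatisfiable).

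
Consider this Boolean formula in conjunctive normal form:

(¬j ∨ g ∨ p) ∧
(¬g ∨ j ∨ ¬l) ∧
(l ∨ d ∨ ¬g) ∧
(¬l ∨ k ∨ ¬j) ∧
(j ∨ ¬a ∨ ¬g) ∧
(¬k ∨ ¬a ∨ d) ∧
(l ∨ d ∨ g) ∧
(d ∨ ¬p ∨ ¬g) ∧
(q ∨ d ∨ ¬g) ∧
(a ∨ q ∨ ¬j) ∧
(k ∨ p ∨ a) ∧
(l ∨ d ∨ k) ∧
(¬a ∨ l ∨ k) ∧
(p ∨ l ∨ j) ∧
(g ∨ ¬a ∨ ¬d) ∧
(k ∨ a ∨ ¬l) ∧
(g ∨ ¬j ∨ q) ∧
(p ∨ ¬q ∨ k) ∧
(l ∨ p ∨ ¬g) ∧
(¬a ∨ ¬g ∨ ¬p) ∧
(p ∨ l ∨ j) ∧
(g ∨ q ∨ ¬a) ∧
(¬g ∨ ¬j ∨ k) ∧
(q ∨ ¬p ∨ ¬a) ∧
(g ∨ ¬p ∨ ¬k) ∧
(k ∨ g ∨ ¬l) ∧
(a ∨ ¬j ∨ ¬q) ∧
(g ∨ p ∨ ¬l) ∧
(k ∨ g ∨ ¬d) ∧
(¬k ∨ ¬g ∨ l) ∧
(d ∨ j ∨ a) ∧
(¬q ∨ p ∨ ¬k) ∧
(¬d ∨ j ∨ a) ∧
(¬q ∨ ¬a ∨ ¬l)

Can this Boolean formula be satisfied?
Yes

Yes, the formula is satisfiable.

One satisfying assignment is: g=True, j=True, q=False, d=True, a=True, l=True, k=True, p=False

Verification: With this assignment, all 34 clauses evaluate to true.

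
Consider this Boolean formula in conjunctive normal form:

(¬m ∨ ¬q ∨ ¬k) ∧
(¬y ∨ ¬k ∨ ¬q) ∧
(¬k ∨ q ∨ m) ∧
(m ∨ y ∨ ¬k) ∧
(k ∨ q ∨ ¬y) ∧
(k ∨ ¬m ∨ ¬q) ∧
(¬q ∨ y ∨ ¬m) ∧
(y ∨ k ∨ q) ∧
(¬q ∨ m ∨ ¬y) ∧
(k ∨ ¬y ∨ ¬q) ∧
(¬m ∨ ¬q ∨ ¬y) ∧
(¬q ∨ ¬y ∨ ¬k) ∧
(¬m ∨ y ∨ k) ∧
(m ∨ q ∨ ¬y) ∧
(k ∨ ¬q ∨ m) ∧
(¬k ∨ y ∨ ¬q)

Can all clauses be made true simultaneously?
Yes

Yes, the formula is satisfiable.

One satisfying assignment is: m=True, y=False, q=False, k=True

Verification: With this assignment, all 16 clauses evaluate to true.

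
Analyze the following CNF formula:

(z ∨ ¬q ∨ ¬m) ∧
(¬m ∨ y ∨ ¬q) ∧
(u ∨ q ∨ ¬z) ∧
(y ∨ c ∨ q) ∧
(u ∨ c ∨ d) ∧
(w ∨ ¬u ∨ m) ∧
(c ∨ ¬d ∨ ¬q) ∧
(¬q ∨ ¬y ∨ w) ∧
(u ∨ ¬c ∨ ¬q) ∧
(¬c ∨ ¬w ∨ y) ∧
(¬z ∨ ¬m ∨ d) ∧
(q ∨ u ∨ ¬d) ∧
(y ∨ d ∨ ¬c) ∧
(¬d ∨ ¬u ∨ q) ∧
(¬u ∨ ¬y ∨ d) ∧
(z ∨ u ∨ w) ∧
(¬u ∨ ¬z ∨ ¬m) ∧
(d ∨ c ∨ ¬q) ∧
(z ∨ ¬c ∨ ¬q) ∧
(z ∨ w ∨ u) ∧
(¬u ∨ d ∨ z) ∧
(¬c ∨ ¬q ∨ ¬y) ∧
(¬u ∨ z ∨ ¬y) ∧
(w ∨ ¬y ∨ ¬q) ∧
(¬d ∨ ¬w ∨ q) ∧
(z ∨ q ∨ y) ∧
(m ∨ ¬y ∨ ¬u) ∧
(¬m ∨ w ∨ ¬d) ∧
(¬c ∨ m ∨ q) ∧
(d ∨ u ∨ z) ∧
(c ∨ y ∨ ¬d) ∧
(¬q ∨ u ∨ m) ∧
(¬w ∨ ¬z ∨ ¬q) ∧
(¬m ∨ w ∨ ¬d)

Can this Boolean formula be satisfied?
No

No, the formula is not satisfiable.

No assignment of truth values to the variables can make all 34 clauses true simultaneously.

The formula is UNSAT (unsatisfiable).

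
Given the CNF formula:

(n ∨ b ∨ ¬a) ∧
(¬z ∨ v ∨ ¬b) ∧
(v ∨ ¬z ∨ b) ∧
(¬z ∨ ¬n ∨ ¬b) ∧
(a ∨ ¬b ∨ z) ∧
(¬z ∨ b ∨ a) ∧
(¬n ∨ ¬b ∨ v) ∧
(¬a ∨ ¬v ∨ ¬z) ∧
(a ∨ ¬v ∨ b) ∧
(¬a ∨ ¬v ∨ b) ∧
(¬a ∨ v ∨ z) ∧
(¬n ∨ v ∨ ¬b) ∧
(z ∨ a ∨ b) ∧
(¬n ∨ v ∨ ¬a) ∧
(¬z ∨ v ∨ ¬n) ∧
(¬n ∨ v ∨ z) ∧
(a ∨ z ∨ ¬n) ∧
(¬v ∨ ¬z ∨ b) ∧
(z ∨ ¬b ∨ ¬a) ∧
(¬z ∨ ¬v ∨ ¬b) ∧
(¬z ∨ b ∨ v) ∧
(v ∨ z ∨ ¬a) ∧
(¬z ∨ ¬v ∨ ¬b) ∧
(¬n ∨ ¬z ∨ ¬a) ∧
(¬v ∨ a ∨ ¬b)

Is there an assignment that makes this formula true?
No

No, the formula is not satisfiable.

No assignment of truth values to the variables can make all 25 clauses true simultaneously.

The formula is UNSAT (unsatisfiable).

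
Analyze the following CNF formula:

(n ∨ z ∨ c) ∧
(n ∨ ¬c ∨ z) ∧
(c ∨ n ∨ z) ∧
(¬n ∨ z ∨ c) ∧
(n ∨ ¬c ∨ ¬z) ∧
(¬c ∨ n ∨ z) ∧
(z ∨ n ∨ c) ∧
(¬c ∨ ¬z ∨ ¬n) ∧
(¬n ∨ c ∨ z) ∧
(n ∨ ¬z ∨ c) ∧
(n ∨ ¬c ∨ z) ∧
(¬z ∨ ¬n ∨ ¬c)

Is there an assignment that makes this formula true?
Yes

Yes, the formula is satisfiable.

One satisfying assignment is: c=True, z=False, n=True

Verification: With this assignment, all 12 clauses evaluate to true.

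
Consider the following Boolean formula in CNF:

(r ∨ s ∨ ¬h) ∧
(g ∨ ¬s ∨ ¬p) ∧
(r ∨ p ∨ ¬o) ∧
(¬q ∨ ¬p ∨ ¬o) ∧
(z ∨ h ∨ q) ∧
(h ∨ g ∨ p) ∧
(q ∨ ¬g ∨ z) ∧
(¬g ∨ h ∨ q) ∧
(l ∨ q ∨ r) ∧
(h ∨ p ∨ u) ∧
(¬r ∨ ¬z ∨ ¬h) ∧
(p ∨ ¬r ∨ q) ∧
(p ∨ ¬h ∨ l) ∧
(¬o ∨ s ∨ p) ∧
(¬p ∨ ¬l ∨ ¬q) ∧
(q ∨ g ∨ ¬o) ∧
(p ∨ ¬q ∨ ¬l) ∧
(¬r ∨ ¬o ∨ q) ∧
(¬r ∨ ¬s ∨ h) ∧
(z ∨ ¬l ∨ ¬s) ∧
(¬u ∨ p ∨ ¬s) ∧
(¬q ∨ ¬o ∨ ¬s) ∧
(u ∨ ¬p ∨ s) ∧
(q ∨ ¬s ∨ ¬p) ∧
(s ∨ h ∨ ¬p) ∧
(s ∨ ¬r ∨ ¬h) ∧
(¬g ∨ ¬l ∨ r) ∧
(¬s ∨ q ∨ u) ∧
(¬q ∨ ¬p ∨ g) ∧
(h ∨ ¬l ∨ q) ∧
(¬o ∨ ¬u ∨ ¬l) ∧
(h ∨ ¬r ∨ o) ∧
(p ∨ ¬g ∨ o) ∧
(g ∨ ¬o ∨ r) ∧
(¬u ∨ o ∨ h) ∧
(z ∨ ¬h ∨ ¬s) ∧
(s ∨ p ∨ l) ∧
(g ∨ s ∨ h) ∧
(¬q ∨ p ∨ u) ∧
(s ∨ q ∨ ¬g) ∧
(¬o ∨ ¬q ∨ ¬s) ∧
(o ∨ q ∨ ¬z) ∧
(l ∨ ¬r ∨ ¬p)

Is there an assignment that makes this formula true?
Yes

Yes, the formula is satisfiable.

One satisfying assignment is: l=False, o=False, q=True, h=False, s=True, p=True, u=False, g=True, z=False, r=False

Verification: With this assignment, all 43 clauses evaluate to true.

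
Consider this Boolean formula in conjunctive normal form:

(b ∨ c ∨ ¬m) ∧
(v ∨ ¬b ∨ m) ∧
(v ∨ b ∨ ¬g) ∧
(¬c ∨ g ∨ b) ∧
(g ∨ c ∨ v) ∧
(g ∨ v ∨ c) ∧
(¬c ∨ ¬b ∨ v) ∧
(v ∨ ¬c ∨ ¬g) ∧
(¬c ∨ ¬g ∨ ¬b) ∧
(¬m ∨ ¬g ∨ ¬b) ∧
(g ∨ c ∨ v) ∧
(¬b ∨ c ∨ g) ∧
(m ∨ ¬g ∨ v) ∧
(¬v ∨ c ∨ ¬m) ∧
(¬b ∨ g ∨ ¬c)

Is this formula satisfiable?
Yes

Yes, the formula is satisfiable.

One satisfying assignment is: c=False, g=False, v=True, b=False, m=False

Verification: With this assignment, all 15 clauses evaluate to true.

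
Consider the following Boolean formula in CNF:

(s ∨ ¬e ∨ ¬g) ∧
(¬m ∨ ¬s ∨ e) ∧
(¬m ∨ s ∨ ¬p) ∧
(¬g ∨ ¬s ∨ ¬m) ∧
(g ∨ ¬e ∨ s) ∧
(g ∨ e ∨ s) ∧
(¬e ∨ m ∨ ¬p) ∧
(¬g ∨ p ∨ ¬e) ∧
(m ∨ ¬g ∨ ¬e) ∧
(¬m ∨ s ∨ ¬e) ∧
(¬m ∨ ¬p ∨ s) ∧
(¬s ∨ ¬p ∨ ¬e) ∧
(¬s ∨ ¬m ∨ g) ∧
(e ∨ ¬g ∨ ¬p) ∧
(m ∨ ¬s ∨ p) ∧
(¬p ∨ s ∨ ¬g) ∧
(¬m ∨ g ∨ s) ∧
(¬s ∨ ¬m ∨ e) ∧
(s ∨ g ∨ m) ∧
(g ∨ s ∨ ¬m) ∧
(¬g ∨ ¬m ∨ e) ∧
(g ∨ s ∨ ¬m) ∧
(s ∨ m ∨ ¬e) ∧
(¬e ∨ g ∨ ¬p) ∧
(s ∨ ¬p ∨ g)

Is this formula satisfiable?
Yes

Yes, the formula is satisfiable.

One satisfying assignment is: p=True, e=False, m=False, g=False, s=True

Verification: With this assignment, all 25 clauses evaluate to true.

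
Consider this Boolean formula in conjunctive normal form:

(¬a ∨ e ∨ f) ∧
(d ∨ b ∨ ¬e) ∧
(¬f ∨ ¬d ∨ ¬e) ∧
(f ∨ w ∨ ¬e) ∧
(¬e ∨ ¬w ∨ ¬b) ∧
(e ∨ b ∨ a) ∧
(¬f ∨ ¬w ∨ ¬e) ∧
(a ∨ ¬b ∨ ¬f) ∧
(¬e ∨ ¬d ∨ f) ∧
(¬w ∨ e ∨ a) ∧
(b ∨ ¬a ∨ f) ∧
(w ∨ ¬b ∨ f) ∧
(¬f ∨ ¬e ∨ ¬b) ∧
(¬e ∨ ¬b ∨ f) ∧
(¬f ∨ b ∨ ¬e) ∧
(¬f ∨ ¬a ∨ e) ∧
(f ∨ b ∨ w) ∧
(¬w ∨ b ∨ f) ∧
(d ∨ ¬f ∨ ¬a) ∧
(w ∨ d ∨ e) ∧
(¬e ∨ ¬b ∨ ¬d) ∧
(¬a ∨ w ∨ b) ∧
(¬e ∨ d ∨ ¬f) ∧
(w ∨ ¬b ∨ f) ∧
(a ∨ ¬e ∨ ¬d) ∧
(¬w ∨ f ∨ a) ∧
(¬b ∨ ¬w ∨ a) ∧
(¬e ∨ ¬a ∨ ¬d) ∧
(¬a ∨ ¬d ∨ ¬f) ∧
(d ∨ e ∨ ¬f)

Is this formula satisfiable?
No

No, the formula is not satisfiable.

No assignment of truth values to the variables can make all 30 clauses true simultaneously.

The formula is UNSAT (unsatisfiable).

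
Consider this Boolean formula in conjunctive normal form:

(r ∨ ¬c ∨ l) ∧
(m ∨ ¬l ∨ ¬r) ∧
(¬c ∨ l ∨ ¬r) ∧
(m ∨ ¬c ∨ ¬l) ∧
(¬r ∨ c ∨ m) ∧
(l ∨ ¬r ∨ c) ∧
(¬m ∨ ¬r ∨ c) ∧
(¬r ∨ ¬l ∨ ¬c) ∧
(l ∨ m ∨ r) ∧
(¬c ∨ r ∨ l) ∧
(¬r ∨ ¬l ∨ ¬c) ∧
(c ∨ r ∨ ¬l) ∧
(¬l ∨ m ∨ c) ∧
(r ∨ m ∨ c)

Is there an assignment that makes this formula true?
Yes

Yes, the formula is satisfiable.

One satisfying assignment is: c=False, r=False, l=False, m=True

Verification: With this assignment, all 14 clauses evaluate to true.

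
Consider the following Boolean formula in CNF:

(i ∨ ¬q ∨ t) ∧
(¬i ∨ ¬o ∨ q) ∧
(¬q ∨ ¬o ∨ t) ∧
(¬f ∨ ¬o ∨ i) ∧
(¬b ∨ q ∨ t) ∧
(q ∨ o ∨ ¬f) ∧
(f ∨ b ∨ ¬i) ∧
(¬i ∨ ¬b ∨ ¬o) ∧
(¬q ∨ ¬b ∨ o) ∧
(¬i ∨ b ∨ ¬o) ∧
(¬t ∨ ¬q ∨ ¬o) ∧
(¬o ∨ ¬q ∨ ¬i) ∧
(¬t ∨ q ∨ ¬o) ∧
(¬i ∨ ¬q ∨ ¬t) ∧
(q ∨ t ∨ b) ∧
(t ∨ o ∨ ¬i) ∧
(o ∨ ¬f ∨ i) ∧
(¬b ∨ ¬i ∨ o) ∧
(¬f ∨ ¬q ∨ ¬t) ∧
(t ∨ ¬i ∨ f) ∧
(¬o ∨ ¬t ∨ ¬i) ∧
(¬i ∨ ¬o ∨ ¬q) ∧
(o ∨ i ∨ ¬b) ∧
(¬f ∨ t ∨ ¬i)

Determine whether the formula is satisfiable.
Yes

Yes, the formula is satisfiable.

One satisfying assignment is: f=False, t=True, b=False, q=False, o=False, i=False

Verification: With this assignment, all 24 clauses evaluate to true.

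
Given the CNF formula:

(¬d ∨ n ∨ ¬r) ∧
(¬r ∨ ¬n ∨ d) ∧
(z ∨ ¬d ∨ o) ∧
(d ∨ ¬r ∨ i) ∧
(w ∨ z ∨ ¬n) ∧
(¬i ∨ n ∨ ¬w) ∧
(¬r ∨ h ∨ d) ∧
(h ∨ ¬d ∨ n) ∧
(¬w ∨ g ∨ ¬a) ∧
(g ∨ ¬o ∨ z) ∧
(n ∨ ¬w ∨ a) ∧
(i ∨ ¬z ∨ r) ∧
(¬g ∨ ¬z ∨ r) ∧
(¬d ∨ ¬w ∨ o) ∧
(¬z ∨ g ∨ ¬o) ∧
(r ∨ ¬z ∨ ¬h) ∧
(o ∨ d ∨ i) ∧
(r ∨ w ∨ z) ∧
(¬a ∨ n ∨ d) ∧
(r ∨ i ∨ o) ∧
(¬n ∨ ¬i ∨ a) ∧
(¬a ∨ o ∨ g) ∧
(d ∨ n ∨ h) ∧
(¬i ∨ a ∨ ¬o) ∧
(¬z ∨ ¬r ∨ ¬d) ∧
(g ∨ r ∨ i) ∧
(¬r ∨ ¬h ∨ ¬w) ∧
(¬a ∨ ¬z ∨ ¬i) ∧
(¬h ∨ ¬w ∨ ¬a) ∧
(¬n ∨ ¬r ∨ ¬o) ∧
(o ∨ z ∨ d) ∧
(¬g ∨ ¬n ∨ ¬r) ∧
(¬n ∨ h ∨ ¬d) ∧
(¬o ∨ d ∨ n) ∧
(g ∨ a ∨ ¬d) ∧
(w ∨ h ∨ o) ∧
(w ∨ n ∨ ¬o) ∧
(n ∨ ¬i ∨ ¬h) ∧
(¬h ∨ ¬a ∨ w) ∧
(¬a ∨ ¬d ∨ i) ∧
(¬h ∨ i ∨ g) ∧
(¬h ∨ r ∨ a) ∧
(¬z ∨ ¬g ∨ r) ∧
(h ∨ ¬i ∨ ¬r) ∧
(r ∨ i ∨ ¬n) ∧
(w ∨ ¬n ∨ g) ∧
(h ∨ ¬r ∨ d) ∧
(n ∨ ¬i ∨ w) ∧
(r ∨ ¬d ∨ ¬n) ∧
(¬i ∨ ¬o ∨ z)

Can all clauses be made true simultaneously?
No

No, the formula is not satisfiable.

No assignment of truth values to the variables can make all 50 clauses true simultaneously.

The formula is UNSAT (unsatisfiable).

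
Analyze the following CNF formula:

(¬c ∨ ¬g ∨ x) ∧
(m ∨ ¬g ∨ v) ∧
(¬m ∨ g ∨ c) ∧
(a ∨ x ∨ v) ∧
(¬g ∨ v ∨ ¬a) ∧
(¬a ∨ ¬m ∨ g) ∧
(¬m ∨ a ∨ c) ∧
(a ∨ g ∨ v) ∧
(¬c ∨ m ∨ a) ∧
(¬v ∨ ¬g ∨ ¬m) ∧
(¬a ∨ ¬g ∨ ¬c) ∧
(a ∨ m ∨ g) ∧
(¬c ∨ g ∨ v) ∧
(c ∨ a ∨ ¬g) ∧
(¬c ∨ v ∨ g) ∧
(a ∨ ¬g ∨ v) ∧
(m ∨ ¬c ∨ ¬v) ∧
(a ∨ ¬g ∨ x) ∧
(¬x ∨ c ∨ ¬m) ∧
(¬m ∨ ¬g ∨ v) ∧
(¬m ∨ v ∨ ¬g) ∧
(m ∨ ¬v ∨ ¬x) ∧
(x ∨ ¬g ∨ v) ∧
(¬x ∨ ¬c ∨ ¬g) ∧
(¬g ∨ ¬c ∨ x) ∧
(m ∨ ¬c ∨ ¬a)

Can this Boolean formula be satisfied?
Yes

Yes, the formula is satisfiable.

One satisfying assignment is: g=False, c=False, m=False, x=False, v=False, a=True

Verification: With this assignment, all 26 clauses evaluate to true.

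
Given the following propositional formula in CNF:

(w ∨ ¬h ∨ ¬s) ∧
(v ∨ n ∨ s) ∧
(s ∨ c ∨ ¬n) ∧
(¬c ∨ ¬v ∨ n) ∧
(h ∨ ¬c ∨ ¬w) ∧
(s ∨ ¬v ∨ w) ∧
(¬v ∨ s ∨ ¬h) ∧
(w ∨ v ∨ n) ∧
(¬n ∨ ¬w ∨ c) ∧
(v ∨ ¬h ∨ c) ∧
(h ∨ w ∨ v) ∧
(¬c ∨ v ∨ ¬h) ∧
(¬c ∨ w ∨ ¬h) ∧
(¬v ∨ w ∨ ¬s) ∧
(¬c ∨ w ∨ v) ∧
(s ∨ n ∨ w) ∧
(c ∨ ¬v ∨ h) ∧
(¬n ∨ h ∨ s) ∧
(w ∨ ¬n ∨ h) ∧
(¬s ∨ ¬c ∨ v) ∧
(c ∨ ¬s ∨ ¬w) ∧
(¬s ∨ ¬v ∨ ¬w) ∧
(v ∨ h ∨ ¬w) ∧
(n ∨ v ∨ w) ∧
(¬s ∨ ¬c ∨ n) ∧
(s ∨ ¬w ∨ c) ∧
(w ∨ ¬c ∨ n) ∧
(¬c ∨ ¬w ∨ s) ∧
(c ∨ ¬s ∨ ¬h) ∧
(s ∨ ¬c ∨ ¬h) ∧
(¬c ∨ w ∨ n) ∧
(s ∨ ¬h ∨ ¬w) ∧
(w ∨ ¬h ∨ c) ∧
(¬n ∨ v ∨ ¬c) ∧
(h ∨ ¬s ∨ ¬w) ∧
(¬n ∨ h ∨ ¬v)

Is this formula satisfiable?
No

No, the formula is not satisfiable.

No assignment of truth values to the variables can make all 36 clauses true simultaneously.

The formula is UNSAT (unsatisfiable).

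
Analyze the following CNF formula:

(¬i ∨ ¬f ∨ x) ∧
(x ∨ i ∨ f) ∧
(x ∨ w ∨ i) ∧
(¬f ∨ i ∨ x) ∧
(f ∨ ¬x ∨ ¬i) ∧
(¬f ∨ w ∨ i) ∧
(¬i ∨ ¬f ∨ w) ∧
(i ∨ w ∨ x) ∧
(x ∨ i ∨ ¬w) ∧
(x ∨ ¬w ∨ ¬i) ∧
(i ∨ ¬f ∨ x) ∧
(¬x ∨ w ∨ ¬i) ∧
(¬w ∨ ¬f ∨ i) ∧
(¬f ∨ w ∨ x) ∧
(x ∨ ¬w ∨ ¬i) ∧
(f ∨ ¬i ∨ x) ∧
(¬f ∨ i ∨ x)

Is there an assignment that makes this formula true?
Yes

Yes, the formula is satisfiable.

One satisfying assignment is: i=False, x=True, f=False, w=False

Verification: With this assignment, all 17 clauses evaluate to true.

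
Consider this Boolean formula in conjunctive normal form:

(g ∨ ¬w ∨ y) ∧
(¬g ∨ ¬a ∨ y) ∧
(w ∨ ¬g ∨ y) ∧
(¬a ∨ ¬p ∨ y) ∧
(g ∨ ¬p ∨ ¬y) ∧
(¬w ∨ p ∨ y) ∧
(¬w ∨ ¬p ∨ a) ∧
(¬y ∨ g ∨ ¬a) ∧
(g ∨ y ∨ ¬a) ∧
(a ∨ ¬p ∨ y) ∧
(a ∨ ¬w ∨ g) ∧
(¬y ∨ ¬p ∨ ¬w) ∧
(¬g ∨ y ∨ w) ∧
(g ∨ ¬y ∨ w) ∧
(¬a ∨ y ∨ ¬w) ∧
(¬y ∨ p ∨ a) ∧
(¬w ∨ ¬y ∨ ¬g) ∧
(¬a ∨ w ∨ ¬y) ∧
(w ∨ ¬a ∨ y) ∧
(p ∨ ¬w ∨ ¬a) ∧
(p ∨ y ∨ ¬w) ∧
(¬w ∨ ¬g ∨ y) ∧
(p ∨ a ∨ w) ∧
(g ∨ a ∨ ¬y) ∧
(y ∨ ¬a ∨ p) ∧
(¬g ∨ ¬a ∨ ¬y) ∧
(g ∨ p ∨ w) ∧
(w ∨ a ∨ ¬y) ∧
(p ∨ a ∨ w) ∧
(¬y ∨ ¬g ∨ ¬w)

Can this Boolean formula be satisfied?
No

No, the formula is not satisfiable.

No assignment of truth values to the variables can make all 30 clauses true simultaneously.

The formula is UNSAT (unsatisfiable).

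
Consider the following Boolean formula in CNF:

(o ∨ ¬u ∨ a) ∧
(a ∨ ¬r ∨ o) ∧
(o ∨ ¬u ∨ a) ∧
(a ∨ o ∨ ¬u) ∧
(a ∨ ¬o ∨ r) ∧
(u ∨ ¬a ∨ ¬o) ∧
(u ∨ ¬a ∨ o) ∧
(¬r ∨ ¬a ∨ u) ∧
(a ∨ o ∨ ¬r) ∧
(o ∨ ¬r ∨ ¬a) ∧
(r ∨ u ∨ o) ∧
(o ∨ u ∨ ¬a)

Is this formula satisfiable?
Yes

Yes, the formula is satisfiable.

One satisfying assignment is: a=True, o=False, u=True, r=False

Verification: With this assignment, all 12 clauses evaluate to true.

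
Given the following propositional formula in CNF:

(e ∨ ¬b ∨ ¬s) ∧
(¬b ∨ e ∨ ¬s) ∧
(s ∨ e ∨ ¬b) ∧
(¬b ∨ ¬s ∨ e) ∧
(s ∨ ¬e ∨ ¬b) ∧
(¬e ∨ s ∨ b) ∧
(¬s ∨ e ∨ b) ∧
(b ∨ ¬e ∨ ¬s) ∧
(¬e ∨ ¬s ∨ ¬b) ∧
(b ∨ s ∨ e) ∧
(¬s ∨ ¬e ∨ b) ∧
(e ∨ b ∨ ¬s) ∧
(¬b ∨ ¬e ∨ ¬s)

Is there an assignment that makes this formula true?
No

No, the formula is not satisfiable.

No assignment of truth values to the variables can make all 13 clauses true simultaneously.

The formula is UNSAT (unsatisfiable).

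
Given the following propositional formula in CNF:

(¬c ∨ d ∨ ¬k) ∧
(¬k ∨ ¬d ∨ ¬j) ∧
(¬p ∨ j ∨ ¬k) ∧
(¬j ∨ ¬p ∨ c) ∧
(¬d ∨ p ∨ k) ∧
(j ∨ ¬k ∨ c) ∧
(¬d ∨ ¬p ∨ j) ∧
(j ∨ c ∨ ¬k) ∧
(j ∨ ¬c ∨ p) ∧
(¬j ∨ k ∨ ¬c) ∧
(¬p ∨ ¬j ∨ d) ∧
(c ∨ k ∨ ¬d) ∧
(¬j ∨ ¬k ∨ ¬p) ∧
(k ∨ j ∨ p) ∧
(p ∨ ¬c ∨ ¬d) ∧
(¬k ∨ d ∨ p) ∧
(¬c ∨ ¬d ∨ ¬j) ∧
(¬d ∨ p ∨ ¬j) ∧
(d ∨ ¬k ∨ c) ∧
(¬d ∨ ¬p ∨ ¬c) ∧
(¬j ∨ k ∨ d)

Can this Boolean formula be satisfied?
Yes

Yes, the formula is satisfiable.

One satisfying assignment is: c=False, d=False, k=False, j=False, p=True

Verification: With this assignment, all 21 clauses evaluate to true.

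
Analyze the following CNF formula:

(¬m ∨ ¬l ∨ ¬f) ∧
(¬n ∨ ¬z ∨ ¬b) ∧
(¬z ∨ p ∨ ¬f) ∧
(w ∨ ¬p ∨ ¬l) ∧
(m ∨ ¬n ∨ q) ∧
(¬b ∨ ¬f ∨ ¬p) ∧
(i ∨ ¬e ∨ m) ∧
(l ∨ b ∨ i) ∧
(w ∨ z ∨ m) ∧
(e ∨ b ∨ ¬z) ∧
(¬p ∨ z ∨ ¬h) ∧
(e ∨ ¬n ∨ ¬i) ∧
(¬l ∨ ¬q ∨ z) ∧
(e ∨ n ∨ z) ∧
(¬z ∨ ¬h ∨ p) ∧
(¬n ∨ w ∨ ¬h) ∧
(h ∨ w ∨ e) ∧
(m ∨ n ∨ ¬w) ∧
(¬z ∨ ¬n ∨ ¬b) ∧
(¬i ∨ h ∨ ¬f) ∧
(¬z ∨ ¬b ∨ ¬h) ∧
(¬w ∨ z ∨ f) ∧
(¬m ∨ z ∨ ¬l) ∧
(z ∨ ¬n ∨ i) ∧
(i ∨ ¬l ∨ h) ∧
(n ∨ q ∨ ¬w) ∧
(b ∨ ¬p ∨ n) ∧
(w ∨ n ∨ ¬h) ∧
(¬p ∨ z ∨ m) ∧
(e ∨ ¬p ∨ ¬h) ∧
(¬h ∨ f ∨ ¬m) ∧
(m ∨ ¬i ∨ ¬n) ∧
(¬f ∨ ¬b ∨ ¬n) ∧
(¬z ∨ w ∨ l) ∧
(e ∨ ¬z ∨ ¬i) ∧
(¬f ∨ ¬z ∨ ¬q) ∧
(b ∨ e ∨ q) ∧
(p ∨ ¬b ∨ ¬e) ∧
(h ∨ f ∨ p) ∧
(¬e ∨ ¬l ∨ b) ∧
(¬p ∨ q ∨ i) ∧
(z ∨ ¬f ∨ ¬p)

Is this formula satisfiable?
Yes

Yes, the formula is satisfiable.

One satisfying assignment is: m=True, i=False, e=True, w=False, p=True, b=True, h=False, z=False, f=False, l=False, q=True, n=False

Verification: With this assignment, all 42 clauses evaluate to true.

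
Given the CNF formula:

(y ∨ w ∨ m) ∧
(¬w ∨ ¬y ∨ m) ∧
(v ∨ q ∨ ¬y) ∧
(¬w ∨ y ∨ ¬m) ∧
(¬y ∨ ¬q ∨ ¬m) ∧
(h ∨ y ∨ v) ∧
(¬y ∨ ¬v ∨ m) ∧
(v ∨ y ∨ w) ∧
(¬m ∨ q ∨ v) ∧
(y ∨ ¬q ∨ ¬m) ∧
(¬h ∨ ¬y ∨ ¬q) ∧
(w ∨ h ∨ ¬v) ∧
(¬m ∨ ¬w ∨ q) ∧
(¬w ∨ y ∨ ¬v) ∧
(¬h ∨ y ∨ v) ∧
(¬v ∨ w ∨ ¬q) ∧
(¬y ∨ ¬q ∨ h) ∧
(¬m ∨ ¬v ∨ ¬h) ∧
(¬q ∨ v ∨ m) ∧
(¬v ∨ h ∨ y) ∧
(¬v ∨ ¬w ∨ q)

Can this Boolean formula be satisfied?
No

No, the formula is not satisfiable.

No assignment of truth values to the variables can make all 21 clauses true simultaneously.

The formula is UNSAT (unsatisfiable).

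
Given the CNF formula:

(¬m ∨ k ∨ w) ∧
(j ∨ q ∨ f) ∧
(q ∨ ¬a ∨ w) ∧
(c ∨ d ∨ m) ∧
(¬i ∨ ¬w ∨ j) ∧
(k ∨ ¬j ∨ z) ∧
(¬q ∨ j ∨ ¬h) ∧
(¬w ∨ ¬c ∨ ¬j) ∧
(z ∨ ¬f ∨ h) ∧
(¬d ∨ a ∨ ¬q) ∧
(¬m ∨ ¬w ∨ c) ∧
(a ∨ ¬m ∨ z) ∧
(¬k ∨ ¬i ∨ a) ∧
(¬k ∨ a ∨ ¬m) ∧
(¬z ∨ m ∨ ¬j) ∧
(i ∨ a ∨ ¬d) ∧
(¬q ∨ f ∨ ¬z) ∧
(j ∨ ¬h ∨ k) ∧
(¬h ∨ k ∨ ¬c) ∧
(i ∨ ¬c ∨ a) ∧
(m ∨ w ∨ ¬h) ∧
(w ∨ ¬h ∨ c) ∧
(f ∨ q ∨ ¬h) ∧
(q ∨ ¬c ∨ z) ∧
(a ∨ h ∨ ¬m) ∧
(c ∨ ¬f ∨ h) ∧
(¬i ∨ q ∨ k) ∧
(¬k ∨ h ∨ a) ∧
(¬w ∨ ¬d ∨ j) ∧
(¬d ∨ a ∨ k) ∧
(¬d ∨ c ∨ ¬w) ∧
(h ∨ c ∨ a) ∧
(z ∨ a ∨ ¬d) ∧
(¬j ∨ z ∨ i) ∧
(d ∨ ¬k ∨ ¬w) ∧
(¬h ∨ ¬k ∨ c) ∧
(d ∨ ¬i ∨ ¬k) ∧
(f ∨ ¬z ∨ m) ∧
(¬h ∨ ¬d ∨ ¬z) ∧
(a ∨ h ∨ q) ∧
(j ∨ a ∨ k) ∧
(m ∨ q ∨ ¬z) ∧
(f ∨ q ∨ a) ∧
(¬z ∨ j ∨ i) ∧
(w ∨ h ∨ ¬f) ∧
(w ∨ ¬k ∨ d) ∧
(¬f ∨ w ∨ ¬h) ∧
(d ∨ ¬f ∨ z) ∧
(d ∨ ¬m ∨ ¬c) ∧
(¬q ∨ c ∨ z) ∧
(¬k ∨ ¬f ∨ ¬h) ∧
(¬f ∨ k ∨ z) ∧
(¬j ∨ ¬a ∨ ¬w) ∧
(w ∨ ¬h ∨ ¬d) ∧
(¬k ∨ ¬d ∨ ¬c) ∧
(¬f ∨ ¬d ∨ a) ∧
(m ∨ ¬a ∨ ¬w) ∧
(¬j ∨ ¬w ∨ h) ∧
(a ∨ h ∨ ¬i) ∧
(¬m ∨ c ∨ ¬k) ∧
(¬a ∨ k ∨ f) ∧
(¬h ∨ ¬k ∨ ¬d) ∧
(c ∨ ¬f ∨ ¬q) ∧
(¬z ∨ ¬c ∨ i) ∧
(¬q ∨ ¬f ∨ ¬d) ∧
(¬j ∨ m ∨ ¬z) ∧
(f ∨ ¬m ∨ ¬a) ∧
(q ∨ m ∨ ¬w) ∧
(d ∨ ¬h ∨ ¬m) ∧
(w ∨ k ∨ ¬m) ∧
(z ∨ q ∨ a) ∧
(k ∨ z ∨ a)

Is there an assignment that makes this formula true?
No

No, the formula is not satisfiable.

No assignment of truth values to the variables can make all 72 clauses true simultaneously.

The formula is UNSAT (unsatisfiable).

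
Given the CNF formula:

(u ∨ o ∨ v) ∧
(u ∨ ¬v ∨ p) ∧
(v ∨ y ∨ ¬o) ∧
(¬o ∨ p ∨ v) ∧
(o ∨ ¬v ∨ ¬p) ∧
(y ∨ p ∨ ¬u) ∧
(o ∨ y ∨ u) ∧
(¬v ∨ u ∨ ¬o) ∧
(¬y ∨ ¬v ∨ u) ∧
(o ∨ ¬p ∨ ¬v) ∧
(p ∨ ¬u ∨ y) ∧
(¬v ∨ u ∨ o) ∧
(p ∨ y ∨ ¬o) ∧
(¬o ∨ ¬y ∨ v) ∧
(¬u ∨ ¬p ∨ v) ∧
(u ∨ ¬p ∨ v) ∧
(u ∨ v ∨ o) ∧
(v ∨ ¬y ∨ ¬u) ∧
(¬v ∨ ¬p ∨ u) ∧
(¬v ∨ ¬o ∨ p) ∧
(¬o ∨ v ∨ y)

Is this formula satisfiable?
Yes

Yes, the formula is satisfiable.

One satisfying assignment is: v=True, p=False, o=False, y=True, u=True

Verification: With this assignment, all 21 clauses evaluate to true.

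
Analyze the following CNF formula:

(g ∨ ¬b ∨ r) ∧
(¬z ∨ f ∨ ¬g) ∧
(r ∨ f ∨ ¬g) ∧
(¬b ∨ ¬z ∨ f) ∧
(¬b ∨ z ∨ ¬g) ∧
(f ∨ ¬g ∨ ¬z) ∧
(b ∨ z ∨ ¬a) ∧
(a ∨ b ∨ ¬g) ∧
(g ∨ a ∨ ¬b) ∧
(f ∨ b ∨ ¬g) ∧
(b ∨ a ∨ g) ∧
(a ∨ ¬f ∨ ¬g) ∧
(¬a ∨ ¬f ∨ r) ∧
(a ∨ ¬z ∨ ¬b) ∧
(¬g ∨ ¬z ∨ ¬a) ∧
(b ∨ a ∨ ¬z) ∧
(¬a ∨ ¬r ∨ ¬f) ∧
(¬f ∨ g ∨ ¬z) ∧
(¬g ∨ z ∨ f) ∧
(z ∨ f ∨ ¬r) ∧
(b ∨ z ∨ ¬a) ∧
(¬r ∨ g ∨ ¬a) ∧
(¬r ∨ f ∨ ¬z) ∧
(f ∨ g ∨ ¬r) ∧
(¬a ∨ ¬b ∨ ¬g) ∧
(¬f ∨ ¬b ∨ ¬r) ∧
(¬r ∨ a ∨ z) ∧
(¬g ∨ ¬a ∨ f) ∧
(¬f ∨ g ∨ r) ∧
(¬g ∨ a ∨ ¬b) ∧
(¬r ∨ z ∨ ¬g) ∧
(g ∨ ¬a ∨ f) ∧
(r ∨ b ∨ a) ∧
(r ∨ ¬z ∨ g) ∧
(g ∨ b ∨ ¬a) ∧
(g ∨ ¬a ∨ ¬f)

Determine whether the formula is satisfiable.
No

No, the formula is not satisfiable.

No assignment of truth values to the variables can make all 36 clauses true simultaneously.

The formula is UNSAT (unsatisfiable).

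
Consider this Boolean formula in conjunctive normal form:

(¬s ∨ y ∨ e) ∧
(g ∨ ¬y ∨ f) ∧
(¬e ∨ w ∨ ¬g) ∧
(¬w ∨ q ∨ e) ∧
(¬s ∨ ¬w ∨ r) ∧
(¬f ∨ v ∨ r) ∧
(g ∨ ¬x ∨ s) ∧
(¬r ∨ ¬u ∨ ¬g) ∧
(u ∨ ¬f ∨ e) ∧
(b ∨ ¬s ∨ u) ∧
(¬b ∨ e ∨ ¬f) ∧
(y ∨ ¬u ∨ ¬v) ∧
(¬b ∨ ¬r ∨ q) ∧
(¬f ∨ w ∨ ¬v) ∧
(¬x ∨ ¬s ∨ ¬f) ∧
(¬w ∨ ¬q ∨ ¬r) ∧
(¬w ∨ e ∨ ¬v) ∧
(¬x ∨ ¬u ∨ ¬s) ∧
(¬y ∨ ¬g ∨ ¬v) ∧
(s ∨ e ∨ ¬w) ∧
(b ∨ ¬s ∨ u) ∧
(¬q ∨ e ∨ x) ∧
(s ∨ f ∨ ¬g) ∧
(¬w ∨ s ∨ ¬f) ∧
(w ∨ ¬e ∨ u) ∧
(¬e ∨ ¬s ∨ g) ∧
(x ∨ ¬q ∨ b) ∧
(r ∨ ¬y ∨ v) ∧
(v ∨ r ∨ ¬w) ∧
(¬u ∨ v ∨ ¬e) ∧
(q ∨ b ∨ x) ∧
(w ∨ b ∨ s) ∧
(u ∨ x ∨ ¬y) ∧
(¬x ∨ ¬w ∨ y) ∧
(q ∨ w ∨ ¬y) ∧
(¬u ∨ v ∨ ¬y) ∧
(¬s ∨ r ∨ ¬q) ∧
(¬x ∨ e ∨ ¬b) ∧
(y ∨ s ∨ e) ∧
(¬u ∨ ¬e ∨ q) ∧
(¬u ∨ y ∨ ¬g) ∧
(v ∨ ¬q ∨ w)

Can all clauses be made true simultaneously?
Yes

Yes, the formula is satisfiable.

One satisfying assignment is: b=True, g=False, e=True, w=True, s=False, f=False, v=True, q=False, u=False, y=False, x=False, r=False

Verification: With this assignment, all 42 clauses evaluate to true.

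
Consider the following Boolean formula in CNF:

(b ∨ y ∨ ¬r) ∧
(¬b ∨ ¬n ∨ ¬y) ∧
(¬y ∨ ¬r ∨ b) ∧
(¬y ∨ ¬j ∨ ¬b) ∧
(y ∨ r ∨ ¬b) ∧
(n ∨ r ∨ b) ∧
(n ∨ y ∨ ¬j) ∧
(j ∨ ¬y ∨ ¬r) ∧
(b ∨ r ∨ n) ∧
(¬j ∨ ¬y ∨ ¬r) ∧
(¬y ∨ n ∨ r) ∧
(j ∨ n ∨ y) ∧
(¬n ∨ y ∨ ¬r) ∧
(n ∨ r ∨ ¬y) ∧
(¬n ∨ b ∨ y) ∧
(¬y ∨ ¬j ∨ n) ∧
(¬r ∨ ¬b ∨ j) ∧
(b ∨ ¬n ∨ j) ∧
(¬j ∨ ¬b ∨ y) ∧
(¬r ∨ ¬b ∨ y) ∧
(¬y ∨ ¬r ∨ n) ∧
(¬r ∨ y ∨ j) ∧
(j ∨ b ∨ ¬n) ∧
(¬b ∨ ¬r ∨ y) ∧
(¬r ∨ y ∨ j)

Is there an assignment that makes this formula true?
Yes

Yes, the formula is satisfiable.

One satisfying assignment is: b=False, n=True, r=False, y=True, j=True

Verification: With this assignment, all 25 clauses evaluate to true.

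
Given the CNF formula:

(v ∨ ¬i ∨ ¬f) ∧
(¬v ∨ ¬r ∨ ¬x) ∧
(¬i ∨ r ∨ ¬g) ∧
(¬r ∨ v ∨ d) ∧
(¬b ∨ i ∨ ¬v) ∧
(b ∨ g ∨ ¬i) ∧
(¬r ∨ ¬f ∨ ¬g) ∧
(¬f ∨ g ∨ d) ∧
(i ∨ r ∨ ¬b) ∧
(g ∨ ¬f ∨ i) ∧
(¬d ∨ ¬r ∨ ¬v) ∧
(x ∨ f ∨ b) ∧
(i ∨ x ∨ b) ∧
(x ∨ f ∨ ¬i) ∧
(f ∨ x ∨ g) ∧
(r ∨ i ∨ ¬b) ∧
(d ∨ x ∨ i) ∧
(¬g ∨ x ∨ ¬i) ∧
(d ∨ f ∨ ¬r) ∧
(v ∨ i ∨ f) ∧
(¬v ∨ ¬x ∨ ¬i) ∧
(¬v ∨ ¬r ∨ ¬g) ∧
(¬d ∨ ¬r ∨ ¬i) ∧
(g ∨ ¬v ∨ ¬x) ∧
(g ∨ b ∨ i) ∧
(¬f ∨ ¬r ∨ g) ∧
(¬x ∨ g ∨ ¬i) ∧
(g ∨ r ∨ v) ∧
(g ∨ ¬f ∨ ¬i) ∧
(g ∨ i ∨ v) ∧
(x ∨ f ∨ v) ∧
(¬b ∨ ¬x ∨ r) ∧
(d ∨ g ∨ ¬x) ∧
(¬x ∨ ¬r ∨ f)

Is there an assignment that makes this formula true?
Yes

Yes, the formula is satisfiable.

One satisfying assignment is: r=False, b=False, v=True, x=True, i=False, d=False, g=True, f=False

Verification: With this assignment, all 34 clauses evaluate to true.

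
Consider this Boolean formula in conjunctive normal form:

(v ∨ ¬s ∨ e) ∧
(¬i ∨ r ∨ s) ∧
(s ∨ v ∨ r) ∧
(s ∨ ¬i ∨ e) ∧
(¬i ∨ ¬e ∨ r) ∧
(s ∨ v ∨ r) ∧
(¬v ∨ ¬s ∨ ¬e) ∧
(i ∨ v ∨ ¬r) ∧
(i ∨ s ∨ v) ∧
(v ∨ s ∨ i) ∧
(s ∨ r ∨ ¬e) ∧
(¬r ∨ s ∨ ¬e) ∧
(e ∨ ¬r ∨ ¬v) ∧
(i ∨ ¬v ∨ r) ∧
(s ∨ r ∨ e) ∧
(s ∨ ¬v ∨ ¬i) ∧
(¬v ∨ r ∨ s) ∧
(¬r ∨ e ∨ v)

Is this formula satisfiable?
Yes

Yes, the formula is satisfiable.

One satisfying assignment is: i=True, v=True, s=True, r=False, e=False

Verification: With this assignment, all 18 clauses evaluate to true.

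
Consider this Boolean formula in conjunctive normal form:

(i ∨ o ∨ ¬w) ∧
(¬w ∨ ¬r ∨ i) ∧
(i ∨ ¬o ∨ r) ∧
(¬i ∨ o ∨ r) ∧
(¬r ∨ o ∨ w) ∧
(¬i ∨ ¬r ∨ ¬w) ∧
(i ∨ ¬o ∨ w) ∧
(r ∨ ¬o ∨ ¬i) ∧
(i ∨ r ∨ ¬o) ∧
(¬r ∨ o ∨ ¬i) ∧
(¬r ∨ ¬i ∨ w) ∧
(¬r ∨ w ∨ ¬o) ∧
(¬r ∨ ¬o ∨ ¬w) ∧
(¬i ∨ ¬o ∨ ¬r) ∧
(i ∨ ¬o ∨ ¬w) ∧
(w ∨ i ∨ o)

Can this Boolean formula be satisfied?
No

No, the formula is not satisfiable.

No assignment of truth values to the variables can make all 16 clauses true simultaneously.

The formula is UNSAT (unsatisfiable).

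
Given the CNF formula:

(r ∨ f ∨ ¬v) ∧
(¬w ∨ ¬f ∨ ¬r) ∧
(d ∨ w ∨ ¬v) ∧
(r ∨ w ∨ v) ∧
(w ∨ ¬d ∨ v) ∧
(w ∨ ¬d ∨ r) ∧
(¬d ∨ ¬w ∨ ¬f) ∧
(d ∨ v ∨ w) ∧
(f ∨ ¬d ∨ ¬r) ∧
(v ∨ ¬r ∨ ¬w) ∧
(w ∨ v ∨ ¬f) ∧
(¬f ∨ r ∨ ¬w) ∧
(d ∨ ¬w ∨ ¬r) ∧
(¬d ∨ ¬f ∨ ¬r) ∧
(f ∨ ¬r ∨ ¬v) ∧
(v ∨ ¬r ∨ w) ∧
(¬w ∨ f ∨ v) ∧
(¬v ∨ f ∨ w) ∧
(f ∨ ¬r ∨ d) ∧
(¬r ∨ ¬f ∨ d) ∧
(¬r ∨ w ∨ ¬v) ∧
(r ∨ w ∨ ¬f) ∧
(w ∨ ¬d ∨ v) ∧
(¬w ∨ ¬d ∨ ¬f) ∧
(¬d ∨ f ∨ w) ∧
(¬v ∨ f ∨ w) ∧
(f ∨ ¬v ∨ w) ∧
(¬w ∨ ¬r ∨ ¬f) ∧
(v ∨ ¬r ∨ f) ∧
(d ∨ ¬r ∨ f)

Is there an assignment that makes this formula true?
No

No, the formula is not satisfiable.

No assignment of truth values to the variables can make all 30 clauses true simultaneously.

The formula is UNSAT (unsatisfiable).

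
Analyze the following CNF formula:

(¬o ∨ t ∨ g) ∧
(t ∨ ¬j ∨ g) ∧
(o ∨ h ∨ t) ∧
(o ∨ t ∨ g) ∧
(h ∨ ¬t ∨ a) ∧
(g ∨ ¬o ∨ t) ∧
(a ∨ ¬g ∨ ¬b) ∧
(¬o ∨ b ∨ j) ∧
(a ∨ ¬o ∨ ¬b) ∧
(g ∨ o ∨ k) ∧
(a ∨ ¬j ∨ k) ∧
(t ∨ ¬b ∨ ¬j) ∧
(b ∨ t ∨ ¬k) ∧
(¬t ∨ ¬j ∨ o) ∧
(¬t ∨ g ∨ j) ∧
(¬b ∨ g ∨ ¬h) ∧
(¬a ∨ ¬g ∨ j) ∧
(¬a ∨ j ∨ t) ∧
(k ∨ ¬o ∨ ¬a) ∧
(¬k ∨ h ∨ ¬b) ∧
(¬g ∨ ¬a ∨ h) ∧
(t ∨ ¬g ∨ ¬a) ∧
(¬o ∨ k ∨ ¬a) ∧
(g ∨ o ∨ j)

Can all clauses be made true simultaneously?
Yes

Yes, the formula is satisfiable.

One satisfying assignment is: a=False, g=True, h=True, b=False, t=False, j=False, o=False, k=False

Verification: With this assignment, all 24 clauses evaluate to true.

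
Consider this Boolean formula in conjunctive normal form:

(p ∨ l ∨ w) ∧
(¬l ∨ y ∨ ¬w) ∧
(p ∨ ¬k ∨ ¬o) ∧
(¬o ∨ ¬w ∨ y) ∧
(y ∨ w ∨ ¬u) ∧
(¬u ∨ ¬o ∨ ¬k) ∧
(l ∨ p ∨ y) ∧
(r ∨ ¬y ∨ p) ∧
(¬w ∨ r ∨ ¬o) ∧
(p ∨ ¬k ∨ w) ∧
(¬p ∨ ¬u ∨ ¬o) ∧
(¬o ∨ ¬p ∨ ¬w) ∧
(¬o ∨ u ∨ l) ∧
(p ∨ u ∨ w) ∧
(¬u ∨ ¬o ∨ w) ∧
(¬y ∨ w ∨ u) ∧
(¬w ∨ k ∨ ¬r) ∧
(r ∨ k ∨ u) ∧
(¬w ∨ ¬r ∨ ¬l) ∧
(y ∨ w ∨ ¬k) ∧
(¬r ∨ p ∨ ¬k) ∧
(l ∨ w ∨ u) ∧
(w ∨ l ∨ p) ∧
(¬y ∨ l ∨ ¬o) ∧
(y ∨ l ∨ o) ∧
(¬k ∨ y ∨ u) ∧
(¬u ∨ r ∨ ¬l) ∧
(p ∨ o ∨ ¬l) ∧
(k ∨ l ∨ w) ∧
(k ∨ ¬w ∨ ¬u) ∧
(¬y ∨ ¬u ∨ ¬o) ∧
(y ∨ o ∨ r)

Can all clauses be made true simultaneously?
Yes

Yes, the formula is satisfiable.

One satisfying assignment is: o=False, p=True, u=False, l=False, y=True, k=True, r=False, w=True

Verification: With this assignment, all 32 clauses evaluate to true.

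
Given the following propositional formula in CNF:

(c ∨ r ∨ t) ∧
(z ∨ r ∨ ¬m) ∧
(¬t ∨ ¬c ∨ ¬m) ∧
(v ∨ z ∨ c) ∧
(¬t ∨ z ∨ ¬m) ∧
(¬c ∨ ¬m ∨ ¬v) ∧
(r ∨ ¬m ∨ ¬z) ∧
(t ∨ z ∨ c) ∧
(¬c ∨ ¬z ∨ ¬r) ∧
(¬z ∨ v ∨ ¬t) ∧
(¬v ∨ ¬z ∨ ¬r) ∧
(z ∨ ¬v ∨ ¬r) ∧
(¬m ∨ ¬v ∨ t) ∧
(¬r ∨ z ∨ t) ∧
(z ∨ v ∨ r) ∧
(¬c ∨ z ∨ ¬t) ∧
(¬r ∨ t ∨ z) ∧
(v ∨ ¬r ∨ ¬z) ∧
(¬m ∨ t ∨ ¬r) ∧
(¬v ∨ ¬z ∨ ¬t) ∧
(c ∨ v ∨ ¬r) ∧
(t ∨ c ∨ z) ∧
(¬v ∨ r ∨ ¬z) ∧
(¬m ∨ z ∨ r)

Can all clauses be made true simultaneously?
Yes

Yes, the formula is satisfiable.

One satisfying assignment is: t=False, c=True, z=True, m=False, r=False, v=False

Verification: With this assignment, all 24 clauses evaluate to true.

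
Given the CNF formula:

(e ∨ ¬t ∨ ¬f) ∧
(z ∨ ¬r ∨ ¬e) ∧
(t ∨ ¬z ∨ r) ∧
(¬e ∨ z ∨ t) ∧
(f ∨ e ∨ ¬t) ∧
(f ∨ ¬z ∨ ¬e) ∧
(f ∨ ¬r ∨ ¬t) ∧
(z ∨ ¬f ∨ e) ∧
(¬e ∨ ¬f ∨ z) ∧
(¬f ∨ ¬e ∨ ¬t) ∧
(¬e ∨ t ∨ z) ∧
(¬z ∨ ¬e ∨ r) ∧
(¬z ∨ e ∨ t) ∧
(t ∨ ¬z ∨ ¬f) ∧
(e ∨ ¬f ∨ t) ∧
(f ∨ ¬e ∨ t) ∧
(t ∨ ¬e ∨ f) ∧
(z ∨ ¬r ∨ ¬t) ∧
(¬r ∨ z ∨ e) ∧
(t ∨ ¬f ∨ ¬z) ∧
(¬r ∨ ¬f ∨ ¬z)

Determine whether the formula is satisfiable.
Yes

Yes, the formula is satisfiable.

One satisfying assignment is: r=False, f=False, z=False, e=False, t=False

Verification: With this assignment, all 21 clauses evaluate to true.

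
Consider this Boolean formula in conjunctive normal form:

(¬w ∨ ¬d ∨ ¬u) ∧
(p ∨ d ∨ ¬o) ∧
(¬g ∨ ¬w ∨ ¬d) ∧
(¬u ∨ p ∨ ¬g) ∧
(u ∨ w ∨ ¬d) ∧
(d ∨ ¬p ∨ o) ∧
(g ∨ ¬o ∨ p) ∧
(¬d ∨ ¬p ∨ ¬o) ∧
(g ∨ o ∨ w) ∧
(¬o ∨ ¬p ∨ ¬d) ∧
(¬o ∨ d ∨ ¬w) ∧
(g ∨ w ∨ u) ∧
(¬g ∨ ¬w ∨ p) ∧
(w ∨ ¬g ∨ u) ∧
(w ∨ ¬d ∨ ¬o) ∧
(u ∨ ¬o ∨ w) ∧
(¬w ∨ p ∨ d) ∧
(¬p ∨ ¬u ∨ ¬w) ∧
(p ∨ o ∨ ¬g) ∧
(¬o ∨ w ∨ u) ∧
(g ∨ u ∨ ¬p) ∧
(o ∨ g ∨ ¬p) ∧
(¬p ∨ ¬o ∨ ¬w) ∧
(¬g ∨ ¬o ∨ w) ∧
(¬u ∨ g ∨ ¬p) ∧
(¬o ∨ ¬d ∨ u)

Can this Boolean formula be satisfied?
Yes

Yes, the formula is satisfiable.

One satisfying assignment is: o=False, g=False, p=False, w=True, u=False, d=True

Verification: With this assignment, all 26 clauses evaluate to true.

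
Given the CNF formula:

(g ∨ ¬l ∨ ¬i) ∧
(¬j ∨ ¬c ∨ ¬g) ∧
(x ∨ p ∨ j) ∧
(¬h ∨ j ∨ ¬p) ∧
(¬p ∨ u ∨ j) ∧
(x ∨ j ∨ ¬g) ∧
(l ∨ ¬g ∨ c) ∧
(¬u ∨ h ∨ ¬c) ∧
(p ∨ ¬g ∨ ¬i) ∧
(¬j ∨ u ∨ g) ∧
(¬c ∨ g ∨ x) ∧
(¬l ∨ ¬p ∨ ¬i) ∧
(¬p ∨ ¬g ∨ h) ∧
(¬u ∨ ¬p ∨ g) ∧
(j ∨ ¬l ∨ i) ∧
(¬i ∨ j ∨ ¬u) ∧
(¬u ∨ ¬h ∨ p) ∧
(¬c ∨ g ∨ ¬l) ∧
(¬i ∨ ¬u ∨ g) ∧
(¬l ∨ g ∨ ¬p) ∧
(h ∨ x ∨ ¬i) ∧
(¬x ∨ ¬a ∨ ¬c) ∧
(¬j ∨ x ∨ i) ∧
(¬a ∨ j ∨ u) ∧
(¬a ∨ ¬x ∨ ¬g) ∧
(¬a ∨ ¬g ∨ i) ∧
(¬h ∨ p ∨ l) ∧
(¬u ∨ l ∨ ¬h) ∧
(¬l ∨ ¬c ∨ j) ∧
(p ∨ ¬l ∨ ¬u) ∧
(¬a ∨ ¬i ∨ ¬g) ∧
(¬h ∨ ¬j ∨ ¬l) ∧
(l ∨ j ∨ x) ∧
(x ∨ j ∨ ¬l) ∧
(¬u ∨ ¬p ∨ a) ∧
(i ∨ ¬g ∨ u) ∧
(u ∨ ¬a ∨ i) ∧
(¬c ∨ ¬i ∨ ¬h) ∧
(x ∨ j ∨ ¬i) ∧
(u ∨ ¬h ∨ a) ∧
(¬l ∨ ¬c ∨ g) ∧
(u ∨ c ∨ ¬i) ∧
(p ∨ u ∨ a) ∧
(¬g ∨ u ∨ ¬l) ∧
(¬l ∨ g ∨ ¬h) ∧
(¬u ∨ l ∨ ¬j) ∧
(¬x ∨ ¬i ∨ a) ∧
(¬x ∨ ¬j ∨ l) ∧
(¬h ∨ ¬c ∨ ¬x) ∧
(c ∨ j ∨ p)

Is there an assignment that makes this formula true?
No

No, the formula is not satisfiable.

No assignment of truth values to the variables can make all 50 clauses true simultaneously.

The formula is UNSAT (unsatisfiable).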